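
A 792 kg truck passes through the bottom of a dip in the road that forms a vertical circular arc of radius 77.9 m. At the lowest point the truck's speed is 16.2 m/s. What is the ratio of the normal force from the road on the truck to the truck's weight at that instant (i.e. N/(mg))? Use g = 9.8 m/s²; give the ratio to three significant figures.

At the bottom, N − mg = mv²/r, so N = m(v²/r + g) and N/(mg) = v²/(rg) + 1 = (16.2)²/(77.9 × 9.8) + 1 = 0.3438 + 1 = 1.344.

1.34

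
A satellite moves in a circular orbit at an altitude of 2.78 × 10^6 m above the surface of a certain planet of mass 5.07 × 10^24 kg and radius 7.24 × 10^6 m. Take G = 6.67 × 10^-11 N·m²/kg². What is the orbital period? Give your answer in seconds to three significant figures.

r = R + h = 7.24 × 10^6 + 2.78 × 10^6 = 1.002 × 10^7 m. Gravity provides the centripetal force: G M m / r² = m v² / r ⇒ v = √(GM/r) = 5809 m/s.
T = 2πr/v = 2π × 1.002 × 10^7 / 5809 = 10840 s.

10800 s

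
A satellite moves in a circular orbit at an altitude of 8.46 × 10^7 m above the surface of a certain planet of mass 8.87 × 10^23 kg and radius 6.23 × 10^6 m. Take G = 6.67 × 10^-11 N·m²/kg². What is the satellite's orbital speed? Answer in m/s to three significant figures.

Orbital radius r = R + h = 6.23 × 10^6 + 8.46 × 10^7 = 9.083 × 10^7 m.
Gravity supplies the centripetal force: G M m / r² = m v² / r, so v = √(GM/r).
v = √(6.67 × 10^-11 × 8.87 × 10^23 / 9.083 × 10^7) = √(651400) = 807.1 m/s.

807 m/s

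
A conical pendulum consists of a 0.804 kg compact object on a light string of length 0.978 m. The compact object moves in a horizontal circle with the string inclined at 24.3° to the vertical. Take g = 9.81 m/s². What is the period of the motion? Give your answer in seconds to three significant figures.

1.89 s

r = L sinθ = 0.4025 m. From T sinθ = mω²r and T cosθ = mg: tanθ = ω²r/g, so ω² = g tanθ / r = g/(L cosθ).
ω = √(g/(L cosθ)) = √(9.81/(0.978 × 0.9114)) = √11.01 = 3.317 rad/s.
Period = 2π/ω = 1.894 s.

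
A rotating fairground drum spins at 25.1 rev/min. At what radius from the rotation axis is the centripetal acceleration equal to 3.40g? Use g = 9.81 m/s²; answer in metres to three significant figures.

4.83 m

ω = 25.1 rev/min × 2π/60 = 2.628 rad/s.
a_c = ω²r = 3.40g ⇒ r = 3.40 × 9.81 / (2.628)² = 33.35/6.909 = 4.828 m.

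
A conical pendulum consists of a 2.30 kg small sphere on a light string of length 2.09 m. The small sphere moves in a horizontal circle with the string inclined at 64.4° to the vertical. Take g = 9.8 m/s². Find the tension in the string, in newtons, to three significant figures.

52.2 N

Vertically the bob has no acceleration, so T cosθ = mg.
T = mg/cosθ = 2.30 × 9.8 / cos 64.4° = 22.54/0.4321 = 52.17 N.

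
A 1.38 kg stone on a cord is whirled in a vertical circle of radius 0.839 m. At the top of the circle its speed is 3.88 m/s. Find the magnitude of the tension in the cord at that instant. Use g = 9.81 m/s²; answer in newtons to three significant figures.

At the top, both T and the weight mg point inward (toward the centre), so T + mg = mv²/r.
T = m(v²/r − g) = 1.38 × ((3.88)²/0.839 − 9.81) = 1.38 × (17.94 − 9.81) = 1.38 × 8.133 = 11.22 N.

11.2 N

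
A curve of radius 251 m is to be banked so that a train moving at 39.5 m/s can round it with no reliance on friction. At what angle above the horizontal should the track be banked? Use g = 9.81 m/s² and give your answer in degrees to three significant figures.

32.4°

With no friction, the horizontal component of the normal force provides the centripetal force: N sinθ = mv²/r, while N cosθ = mg vertically.
Dividing: tanθ = v²/(r g) = (39.5)²/(251 × 9.81) = 1560/2462 = 0.6337.
θ = arctan(0.6337) = 32.36°.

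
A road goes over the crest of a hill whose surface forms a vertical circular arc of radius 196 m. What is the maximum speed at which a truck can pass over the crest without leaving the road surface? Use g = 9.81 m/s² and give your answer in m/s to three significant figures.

43.8 m/s

At the crest the centre of the circle is below the truck, so the net downward (centripetal) force is mg − N = mv²/r.
The truck leaves the road when N → 0, giving v_max = √(g r) = √(9.81 × 196) = 43.85 m/s.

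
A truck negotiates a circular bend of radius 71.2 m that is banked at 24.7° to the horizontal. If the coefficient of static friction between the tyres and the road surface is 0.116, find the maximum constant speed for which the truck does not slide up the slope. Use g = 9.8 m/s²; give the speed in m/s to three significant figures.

At the maximum speed, friction acts down the slope at its limiting value f = μN. Radially (horizontal, toward centre): N sinθ + μN cosθ = mv²/r. Vertically: N cosθ − μN sinθ = mg.
Dividing: v² = r g (sinθ + μcosθ)/(cosθ − μsinθ).
sinθ + μcosθ = 0.4179 + 0.116×0.9085 = 0.5233; cosθ − μsinθ = 0.9085 − 0.116×0.4179 = 0.8600.
v² = 71.2 × 9.8 × 0.5233/0.8600 = 424.5 m²/s², so v = 20.60 m/s.

20.6 m/s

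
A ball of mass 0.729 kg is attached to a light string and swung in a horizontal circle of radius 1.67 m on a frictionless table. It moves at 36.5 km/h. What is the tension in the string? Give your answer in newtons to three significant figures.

44.9 N

v = 36.5 km/h = 36.5/3.6 = 10.14 m/s.
The tension is the only horizontal force, so it supplies the full centripetal force: T = m v²/r = 0.729 × (10.14)²/1.67 = 0.729 × 102.8/1.67 = 44.87 N.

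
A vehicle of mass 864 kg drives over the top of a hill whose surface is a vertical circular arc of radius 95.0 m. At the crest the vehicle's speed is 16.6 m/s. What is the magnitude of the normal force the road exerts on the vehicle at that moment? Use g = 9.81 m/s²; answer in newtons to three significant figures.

5970 N

At the crest the centripetal acceleration points downward (toward the centre of the arc), so mg − N = mv²/r.
N = m(g − v²/r) = 864 × (9.81 − (16.6)²/95.0) = 864 × (9.81 − 2.901) = 864 × 6.909 = 5970 N.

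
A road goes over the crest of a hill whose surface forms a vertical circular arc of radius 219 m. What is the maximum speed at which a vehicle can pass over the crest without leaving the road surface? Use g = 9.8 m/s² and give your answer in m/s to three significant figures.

46.3 m/s

At the crest the centre of the circle is below the vehicle, so the net downward (centripetal) force is mg − N = mv²/r.
The vehicle leaves the road when N → 0, giving v_max = √(g r) = √(9.8 × 219) = 46.33 m/s.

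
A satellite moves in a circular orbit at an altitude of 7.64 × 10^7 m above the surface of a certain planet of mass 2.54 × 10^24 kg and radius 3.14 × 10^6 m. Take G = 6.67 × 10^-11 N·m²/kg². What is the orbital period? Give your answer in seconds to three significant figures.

342000 s

r = R + h = 3.14 × 10^6 + 7.64 × 10^7 = 7.954 × 10^7 m. Gravity provides the centripetal force: G M m / r² = m v² / r ⇒ v = √(GM/r) = 1459 m/s.
T = 2πr/v = 2π × 7.954 × 10^7 / 1459 = 342400 s.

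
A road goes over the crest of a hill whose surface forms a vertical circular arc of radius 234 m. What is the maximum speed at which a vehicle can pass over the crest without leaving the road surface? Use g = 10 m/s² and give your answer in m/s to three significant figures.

At the crest the centre of the circle is below the vehicle, so the net downward (centripetal) force is mg − N = mv²/r.
The vehicle leaves the road when N → 0, giving v_max = √(g r) = √(10.0 × 234) = 48.37 m/s.

48.4 m/s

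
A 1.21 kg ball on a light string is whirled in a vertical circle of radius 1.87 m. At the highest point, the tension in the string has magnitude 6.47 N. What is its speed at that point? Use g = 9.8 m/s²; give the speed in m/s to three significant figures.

5.32 m/s

At the top, T + mg = mv²/r, so v = √(r(T/m + g)) = √(1.87 × (6.47/1.21 + 9.8)) = √(1.87 × 15.15) = √28.33 = 5.322 m/s.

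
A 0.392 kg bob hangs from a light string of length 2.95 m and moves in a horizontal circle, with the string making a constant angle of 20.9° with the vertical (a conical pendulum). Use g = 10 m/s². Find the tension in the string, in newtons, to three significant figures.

4.20 N

Vertically the bob has no acceleration, so T cosθ = mg.
T = mg/cosθ = 0.392 × 10.0 / cos 20.9° = 3.920/0.9342 = 4.196 N.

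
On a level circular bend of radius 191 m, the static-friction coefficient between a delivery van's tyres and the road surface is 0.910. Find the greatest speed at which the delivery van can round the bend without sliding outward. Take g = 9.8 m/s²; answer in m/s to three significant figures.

Friction provides the centripetal force on a flat curve. At maximum speed it is at its limiting value: μ_s m g = m v²/r.
Mass cancels: v_max = √(μ_s g r) = √(0.910 × 9.8 × 191) = √1703 = 41.27 m/s.

41.3 m/s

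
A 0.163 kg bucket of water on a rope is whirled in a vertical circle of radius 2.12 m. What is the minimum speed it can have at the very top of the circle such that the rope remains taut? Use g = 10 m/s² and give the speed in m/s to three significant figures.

4.60 m/s

At the highest point the centre is directly below, so both the weight and T act inward: T + mg = mv²/r.
At minimum speed T → 0, so mg = mv_min²/r ⇒ v_min = √(g r) = √(10.0 × 2.12) = 4.604 m/s.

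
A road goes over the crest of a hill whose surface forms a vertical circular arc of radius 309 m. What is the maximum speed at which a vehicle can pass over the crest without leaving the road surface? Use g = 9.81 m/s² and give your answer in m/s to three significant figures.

At the crest the centre of the circle is below the vehicle, so the net downward (centripetal) force is mg − N = mv²/r.
The vehicle leaves the road when N → 0, giving v_max = √(g r) = √(9.81 × 309) = 55.06 m/s.

55.1 m/s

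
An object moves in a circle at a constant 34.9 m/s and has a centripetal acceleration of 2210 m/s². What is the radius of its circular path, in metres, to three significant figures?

a_c = v²/r ⇒ r = v²/a_c = (34.9)²/2210 = 1218/2210 = 0.5511 m.

0.551 m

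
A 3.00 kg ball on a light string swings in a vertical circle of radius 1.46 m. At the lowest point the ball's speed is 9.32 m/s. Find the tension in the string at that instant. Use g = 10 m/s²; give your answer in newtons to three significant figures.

208 N

At the lowest point, T points up (toward the centre) and the weight mg points down (away from the centre), so the net inward force is T − mg = mv²/r.
T = m(v²/r + g) = 3.00 × ((9.32)²/1.46 + 10.0) = 3.00 × (59.49 + 10.0) = 3.00 × 69.49 = 208.5 N.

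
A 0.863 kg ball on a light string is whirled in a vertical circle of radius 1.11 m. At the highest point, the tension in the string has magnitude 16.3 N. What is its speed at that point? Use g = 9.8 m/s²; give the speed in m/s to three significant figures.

5.64 m/s

At the top, T + mg = mv²/r, so v = √(r(T/m + g)) = √(1.11 × (16.3/0.863 + 9.8)) = √(1.11 × 28.69) = √31.84 = 5.643 m/s.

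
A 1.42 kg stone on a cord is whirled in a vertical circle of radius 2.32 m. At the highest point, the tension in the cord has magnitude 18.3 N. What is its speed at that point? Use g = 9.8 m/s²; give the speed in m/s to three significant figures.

At the top, T + mg = mv²/r, so v = √(r(T/m + g)) = √(2.32 × (18.3/1.42 + 9.8)) = √(2.32 × 22.69) = √52.63 = 7.255 m/s.

7.25 m/s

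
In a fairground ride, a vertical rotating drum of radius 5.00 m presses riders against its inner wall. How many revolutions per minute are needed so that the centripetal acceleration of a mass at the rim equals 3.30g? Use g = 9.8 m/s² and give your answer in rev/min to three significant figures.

Require ω²r = 3.30g, so ω = √(3.30 × 9.8/5.00) = 2.543 rad/s.
In rev/min: ω × 60/(2π) = 2.543 × 60/(2π) = 24.29 rev/min.

24.3 rev/min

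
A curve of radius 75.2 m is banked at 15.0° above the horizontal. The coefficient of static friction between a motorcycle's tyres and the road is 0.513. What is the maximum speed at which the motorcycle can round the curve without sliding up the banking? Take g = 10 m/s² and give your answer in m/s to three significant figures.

26.1 m/s

At the maximum speed, friction acts down the slope at its limiting value f = μN. Radially (horizontal, toward centre): N sinθ + μN cosθ = mv²/r. Vertically: N cosθ − μN sinθ = mg.
Dividing: v² = r g (sinθ + μcosθ)/(cosθ − μsinθ).
sinθ + μcosθ = 0.2588 + 0.513×0.9659 = 0.7543; cosθ − μsinθ = 0.9659 − 0.513×0.2588 = 0.8332.
v² = 75.2 × 10.0 × 0.7543/0.8332 = 680.9 m²/s², so v = 26.09 m/s.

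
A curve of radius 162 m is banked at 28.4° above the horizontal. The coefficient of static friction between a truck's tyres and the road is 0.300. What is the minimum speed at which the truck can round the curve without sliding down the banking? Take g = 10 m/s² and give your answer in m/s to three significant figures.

18.3 m/s

At the minimum speed, friction acts up the slope at its limiting value f = μN. Radially (horizontal, toward centre): N sinθ − μN cosθ = mv²/r. Vertically: N cosθ + μN sinθ = mg.
Dividing: v² = r g (sinθ − μcosθ)/(cosθ + μsinθ).
sinθ − μcosθ = 0.4756 − 0.300×0.8796 = 0.2117; cosθ + μsinθ = 0.8796 + 0.300×0.4756 = 1.022.
v² = 162 × 10.0 × 0.2117/1.022 = 335.5 m²/s², so v = 18.32 m/s.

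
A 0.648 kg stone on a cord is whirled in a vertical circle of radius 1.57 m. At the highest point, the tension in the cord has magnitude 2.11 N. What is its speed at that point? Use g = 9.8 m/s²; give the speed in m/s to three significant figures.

4.53 m/s

At the top, T + mg = mv²/r, so v = √(r(T/m + g)) = √(1.57 × (2.11/0.648 + 9.8)) = √(1.57 × 13.06) = √20.50 = 4.527 m/s.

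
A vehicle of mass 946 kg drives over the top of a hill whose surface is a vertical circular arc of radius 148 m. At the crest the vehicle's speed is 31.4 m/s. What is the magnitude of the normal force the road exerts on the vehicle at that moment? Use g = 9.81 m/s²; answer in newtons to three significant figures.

At the crest the centripetal acceleration points downward (toward the centre of the arc), so mg − N = mv²/r.
N = m(g − v²/r) = 946 × (9.81 − (31.4)²/148) = 946 × (9.81 − 6.662) = 946 × 3.148 = 2978 N.

2980 N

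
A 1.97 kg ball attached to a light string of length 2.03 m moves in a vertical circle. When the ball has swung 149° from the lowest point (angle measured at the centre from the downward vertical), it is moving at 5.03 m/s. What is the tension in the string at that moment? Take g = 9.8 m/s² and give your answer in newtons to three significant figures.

Take the radial direction toward the centre of the circle as positive. The component of the weight along the string toward the centre is −mg cos φ (φ measured from the bottom), so Newton's second law along the string gives T − mg cos φ = m v²/r.
cos 149° = -0.8572, so T = m(v²/r + g cos φ) = 1.97 × ((5.03)²/2.03 + 9.8 × -0.8572) = 1.97 × (12.46 + (-8.400)) = 1.97 × 4.063 = 8.005 N.

8.00 N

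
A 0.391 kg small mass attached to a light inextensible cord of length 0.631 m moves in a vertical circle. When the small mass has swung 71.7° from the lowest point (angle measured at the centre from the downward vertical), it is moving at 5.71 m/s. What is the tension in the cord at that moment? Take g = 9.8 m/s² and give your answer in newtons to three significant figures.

Take the radial direction toward the centre of the circle as positive. The component of the weight along the string toward the centre is −mg cos φ (φ measured from the bottom), so Newton's second law along the string gives T − mg cos φ = m v²/r.
cos 71.7° = 0.3140, so T = m(v²/r + g cos φ) = 0.391 × ((5.71)²/0.631 + 9.8 × 0.3140) = 0.391 × (51.67 + (3.077)) = 0.391 × 54.75 = 21.41 N.

21.4 N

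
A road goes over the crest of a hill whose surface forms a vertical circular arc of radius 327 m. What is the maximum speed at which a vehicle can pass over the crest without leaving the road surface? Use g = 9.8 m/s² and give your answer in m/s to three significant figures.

At the crest the centre of the circle is below the vehicle, so the net downward (centripetal) force is mg − N = mv²/r.
The vehicle leaves the road when N → 0, giving v_max = √(g r) = √(9.8 × 327) = 56.61 m/s.

56.6 m/s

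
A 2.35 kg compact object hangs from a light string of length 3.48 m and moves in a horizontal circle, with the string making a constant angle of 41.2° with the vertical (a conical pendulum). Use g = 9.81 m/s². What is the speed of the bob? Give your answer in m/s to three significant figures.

4.44 m/s

The radius of the circle is r = L sinθ = 3.48 × sin 41.2° = 2.292 m.
Horizontally T sinθ = mv²/r and vertically T cosθ = mg, so tanθ = v²/(rg).
v = √(r g tanθ) = √(2.292 × 9.81 × 0.8754) = √19.69 = 4.437 m/s.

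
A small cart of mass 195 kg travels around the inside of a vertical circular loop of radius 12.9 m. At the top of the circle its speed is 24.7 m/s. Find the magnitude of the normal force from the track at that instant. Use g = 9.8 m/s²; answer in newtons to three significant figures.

At the top, both N and the weight mg point inward (toward the centre), so N + mg = mv²/r.
N = m(v²/r − g) = 195 × ((24.7)²/12.9 − 9.8) = 195 × (47.29 − 9.8) = 195 × 37.49 = 7311 N.

7310 N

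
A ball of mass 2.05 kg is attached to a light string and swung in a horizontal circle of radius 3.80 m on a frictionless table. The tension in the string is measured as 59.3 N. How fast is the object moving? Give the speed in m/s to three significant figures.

10.5 m/s

T = m v²/r ⇒ v = √(T r / m) = √(59.3 × 3.80 / 2.05) = √109.9 = 10.48 m/s.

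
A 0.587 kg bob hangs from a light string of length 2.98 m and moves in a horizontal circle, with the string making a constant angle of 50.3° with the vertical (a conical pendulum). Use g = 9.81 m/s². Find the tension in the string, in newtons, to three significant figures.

Vertically the bob has no acceleration, so T cosθ = mg.
T = mg/cosθ = 0.587 × 9.81 / cos 50.3° = 5.758/0.6388 = 9.015 N.

9.01 N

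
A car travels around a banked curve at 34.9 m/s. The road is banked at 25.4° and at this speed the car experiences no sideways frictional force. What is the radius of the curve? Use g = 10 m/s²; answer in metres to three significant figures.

Frictionless banking: tanθ = v²/(rg), so r = v²/(g tanθ).
r = (34.9)²/(10.0 × tan 25.4°) = 1218/(10.0 × 0.4748) = 1218/4.748 = 256.5 m.

257 m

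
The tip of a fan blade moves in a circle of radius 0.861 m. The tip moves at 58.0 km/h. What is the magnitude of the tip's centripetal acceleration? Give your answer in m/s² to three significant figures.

v = 58.0 km/h = 58.0/3.6 = 16.11 m/s.
a_c = v²/r = (16.11)²/0.861 = 259.6/0.861 = 301.5 m/s².

301 m/s²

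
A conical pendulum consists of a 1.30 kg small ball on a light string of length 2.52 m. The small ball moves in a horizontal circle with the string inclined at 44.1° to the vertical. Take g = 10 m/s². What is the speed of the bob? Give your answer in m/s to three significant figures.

4.12 m/s

The radius of the circle is r = L sinθ = 2.52 × sin 44.1° = 1.754 m.
Horizontally T sinθ = mv²/r and vertically T cosθ = mg, so tanθ = v²/(rg).
v = √(r g tanθ) = √(1.754 × 10.0 × 0.9691) = √16.99 = 4.122 m/s.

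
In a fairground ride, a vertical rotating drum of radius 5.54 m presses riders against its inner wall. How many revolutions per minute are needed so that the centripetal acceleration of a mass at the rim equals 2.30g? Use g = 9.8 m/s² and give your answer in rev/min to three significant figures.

Require ω²r = 2.30g, so ω = √(2.30 × 9.8/5.54) = 2.017 rad/s.
In rev/min: ω × 60/(2π) = 2.017 × 60/(2π) = 19.26 rev/min.

19.3 rev/min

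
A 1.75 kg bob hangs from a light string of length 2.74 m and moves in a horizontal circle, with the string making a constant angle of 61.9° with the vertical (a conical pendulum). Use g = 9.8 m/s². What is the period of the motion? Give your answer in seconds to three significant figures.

r = L sinθ = 2.417 m. From T sinθ = mω²r and T cosθ = mg: tanθ = ω²r/g, so ω² = g tanθ / r = g/(L cosθ).
ω = √(g/(L cosθ)) = √(9.8/(2.74 × 0.4710)) = √7.594 = 2.756 rad/s.
Period = 2π/ω = 2.280 s.

2.28 s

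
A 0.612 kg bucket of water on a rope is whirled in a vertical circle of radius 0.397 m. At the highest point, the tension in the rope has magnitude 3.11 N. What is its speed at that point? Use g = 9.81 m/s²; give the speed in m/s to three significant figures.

2.43 m/s

At the top, T + mg = mv²/r, so v = √(r(T/m + g)) = √(0.397 × (3.11/0.612 + 9.81)) = √(0.397 × 14.89) = √5.912 = 2.431 m/s.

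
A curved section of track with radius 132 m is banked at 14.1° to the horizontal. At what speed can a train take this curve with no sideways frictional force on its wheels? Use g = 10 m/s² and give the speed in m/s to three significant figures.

18.2 m/s

On a frictionless banked curve, N sinθ = mv²/r and N cosθ = mg, so tanθ = v²/(rg).
v = √(r g tanθ) = √(132 × 10.0 × tan 14.1°) = √(132 × 10.0 × 0.2512) = √331.6 = 18.21 m/s.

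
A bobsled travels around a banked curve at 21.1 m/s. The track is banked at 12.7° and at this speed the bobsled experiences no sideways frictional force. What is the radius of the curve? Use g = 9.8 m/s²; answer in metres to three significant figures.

202 m

Frictionless banking: tanθ = v²/(rg), so r = v²/(g tanθ).
r = (21.1)²/(9.8 × tan 12.7°) = 445.2/(9.8 × 0.2254) = 445.2/2.209 = 201.6 m.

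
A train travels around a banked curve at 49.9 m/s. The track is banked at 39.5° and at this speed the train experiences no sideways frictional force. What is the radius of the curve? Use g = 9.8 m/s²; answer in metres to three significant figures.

Frictionless banking: tanθ = v²/(rg), so r = v²/(g tanθ).
r = (49.9)²/(9.8 × tan 39.5°) = 2490/(9.8 × 0.8243) = 2490/8.078 = 308.2 m.

308 m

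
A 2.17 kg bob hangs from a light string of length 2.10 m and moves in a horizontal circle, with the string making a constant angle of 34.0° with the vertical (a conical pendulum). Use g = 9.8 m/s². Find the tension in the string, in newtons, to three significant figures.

Vertically the bob has no acceleration, so T cosθ = mg.
T = mg/cosθ = 2.17 × 9.8 / cos 34.0° = 21.27/0.8290 = 25.65 N.

25.7 N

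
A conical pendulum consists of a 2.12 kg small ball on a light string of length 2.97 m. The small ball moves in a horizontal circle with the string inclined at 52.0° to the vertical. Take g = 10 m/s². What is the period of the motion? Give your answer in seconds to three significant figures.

2.69 s

r = L sinθ = 2.340 m. From T sinθ = mω²r and T cosθ = mg: tanθ = ω²r/g, so ω² = g tanθ / r = g/(L cosθ).
ω = √(g/(L cosθ)) = √(10.0/(2.97 × 0.6157)) = √5.469 = 2.339 rad/s.
Period = 2π/ω = 2.687 s.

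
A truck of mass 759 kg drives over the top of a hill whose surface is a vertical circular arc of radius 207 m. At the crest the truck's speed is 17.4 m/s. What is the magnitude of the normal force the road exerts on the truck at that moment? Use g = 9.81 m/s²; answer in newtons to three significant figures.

At the crest the centripetal acceleration points downward (toward the centre of the arc), so mg − N = mv²/r.
N = m(g − v²/r) = 759 × (9.81 − (17.4)²/207) = 759 × (9.81 − 1.463) = 759 × 8.347 = 6336 N.

6340 N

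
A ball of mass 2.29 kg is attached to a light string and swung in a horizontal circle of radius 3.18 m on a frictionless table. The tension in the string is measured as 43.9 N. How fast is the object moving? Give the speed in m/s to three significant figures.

T = m v²/r ⇒ v = √(T r / m) = √(43.9 × 3.18 / 2.29) = √60.96 = 7.808 m/s.

7.81 m/s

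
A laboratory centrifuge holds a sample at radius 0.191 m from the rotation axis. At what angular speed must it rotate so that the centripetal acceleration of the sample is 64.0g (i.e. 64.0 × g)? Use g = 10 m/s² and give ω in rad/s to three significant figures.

Centripetal acceleration a_c = ω²r. Setting ω²r = 64.0g:
ω = √(64.0g / r) = √(64.0 × 10.0 / 0.191) = √3351 = 57.89 rad/s.

57.9 rad/s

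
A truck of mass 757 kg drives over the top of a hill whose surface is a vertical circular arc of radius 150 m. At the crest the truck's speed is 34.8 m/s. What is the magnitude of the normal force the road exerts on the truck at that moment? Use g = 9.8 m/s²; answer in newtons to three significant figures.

At the crest the centripetal acceleration points downward (toward the centre of the arc), so mg − N = mv²/r.
N = m(g − v²/r) = 757 × (9.8 − (34.8)²/150) = 757 × (9.8 − 8.074) = 757 × 1.726 = 1307 N.

1310 N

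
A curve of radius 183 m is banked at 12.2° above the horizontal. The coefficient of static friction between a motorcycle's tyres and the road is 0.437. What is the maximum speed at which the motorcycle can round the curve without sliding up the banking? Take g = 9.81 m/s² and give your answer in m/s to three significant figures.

At the maximum speed, friction acts down the slope at its limiting value f = μN. Radially (horizontal, toward centre): N sinθ + μN cosθ = mv²/r. Vertically: N cosθ − μN sinθ = mg.
Dividing: v² = r g (sinθ + μcosθ)/(cosθ − μsinθ).
sinθ + μcosθ = 0.2113 + 0.437×0.9774 = 0.6385; cosθ − μsinθ = 0.9774 − 0.437×0.2113 = 0.8851.
v² = 183 × 9.81 × 0.6385/0.8851 = 1295 m²/s², so v = 35.99 m/s.

36.0 m/s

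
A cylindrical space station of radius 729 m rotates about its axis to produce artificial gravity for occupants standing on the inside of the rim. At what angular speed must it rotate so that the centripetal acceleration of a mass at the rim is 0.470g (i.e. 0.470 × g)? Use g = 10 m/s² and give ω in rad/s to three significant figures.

0.0803 rad/s

Centripetal acceleration a_c = ω²r. Setting ω²r = 0.470g:
ω = √(0.470g / r) = √(0.470 × 10.0 / 729) = √0.006447 = 0.08029 rad/s.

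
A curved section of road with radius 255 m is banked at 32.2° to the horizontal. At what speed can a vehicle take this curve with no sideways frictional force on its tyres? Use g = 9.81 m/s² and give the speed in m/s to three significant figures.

39.7 m/s

On a frictionless banked curve, N sinθ = mv²/r and N cosθ = mg, so tanθ = v²/(rg).
v = √(r g tanθ) = √(255 × 9.81 × tan 32.2°) = √(255 × 9.81 × 0.6297) = √1575 = 39.69 m/s.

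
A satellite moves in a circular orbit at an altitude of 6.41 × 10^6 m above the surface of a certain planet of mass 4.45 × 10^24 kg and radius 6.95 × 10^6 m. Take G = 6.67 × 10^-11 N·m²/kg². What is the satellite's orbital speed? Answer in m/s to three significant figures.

Orbital radius r = R + h = 6.95 × 10^6 + 6.41 × 10^6 = 1.336 × 10^7 m.
Gravity supplies the centripetal force: G M m / r² = m v² / r, so v = √(GM/r).
v = √(6.67 × 10^-11 × 4.45 × 10^24 / 1.336 × 10^7) = √(2.222 × 10^7) = 4713 m/s.

4710 m/s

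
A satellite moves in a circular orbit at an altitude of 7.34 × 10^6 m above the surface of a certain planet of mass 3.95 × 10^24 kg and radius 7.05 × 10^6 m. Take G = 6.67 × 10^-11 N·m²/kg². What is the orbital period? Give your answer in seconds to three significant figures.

r = R + h = 7.05 × 10^6 + 7.34 × 10^6 = 1.439 × 10^7 m. Gravity provides the centripetal force: G M m / r² = m v² / r ⇒ v = √(GM/r) = 4279 m/s.
T = 2πr/v = 2π × 1.439 × 10^7 / 4279 = 21130 s.

21100 s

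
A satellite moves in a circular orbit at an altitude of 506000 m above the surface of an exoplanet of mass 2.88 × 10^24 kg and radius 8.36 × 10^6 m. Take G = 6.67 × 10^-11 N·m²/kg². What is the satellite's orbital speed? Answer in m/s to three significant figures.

Orbital radius r = R + h = 8.36 × 10^6 + 506000 = 8.866 × 10^6 m.
Gravity supplies the centripetal force: G M m / r² = m v² / r, so v = √(GM/r).
v = √(6.67 × 10^-11 × 2.88 × 10^24 / 8.866 × 10^6) = √(2.167 × 10^7) = 4655 m/s.

4650 m/s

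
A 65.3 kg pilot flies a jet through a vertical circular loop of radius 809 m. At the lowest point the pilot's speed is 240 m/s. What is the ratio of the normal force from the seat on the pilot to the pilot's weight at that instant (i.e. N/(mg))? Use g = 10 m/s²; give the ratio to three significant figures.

8.12

At the bottom, N − mg = mv²/r, so N = m(v²/r + g) and N/(mg) = v²/(rg) + 1 = (240)²/(809 × 10.0) + 1 = 7.120 + 1 = 8.120.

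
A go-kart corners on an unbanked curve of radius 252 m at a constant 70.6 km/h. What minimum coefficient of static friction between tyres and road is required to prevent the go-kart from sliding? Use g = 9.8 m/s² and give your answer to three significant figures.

0.156

v = 70.6/3.6 = 19.61 m/s.
Friction provides the centripetal force: μ_s m g = m v²/r, so μ_s = v²/(g r) = (19.61)²/(9.8 × 252) = 384.6/2470 = 0.1557.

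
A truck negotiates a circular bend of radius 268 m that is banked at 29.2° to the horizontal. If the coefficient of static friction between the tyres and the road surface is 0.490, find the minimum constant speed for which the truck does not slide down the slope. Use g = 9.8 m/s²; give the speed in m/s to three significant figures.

At the minimum speed, friction acts up the slope at its limiting value f = μN. Radially (horizontal, toward centre): N sinθ − μN cosθ = mv²/r. Vertically: N cosθ + μN sinθ = mg.
Dividing: v² = r g (sinθ − μcosθ)/(cosθ + μsinθ).
sinθ − μcosθ = 0.4879 − 0.490×0.8729 = 0.06013; cosθ + μsinθ = 0.8729 + 0.490×0.4879 = 1.112.
v² = 268 × 9.8 × 0.06013/1.112 = 142.0 m²/s², so v = 11.92 m/s.

11.9 m/s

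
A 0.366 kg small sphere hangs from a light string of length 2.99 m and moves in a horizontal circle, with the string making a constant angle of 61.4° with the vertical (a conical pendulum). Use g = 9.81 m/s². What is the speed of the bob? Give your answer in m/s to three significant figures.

The radius of the circle is r = L sinθ = 2.99 × sin 61.4° = 2.625 m.
Horizontally T sinθ = mv²/r and vertically T cosθ = mg, so tanθ = v²/(rg).
v = √(r g tanθ) = √(2.625 × 9.81 × 1.834) = √47.23 = 6.873 m/s.

6.87 m/s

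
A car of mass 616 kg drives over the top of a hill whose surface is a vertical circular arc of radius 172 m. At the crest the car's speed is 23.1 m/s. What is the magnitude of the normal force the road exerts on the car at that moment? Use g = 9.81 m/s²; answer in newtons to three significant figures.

4130 N

At the crest the centripetal acceleration points downward (toward the centre of the arc), so mg − N = mv²/r.
N = m(g − v²/r) = 616 × (9.81 − (23.1)²/172) = 616 × (9.81 − 3.102) = 616 × 6.708 = 4132 N.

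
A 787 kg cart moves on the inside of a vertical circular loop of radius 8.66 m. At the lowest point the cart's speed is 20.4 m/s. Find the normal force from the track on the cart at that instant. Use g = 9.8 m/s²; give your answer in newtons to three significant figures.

At the lowest point, N points up (toward the centre) and the weight mg points down (away from the centre), so the net inward force is N − mg = mv²/r.
N = m(v²/r + g) = 787 × ((20.4)²/8.66 + 9.8) = 787 × (48.06 + 9.8) = 787 × 57.86 = 45530 N.

45500 N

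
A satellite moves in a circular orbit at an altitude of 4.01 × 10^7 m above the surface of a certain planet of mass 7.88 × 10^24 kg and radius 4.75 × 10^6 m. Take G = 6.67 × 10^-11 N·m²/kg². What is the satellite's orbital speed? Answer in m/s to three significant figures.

Orbital radius r = R + h = 4.75 × 10^6 + 4.01 × 10^7 = 4.485 × 10^7 m.
Gravity supplies the centripetal force: G M m / r² = m v² / r, so v = √(GM/r).
v = √(6.67 × 10^-11 × 7.88 × 10^24 / 4.485 × 10^7) = √(1.172 × 10^7) = 3423 m/s.

3420 m/s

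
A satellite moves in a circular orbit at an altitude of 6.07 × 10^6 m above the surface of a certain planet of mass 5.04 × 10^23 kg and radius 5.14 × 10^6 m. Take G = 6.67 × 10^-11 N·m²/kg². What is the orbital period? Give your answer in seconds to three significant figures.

r = R + h = 5.14 × 10^6 + 6.07 × 10^6 = 1.121 × 10^7 m. Gravity provides the centripetal force: G M m / r² = m v² / r ⇒ v = √(GM/r) = 1732 m/s.
T = 2πr/v = 2π × 1.121 × 10^7 / 1732 = 40670 s.

40700 s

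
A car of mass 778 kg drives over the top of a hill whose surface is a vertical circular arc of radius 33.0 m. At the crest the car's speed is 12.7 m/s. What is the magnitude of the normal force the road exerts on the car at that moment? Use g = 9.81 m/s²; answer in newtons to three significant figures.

3830 N

At the crest the centripetal acceleration points downward (toward the centre of the arc), so mg − N = mv²/r.
N = m(g − v²/r) = 778 × (9.81 − (12.7)²/33.0) = 778 × (9.81 − 4.888) = 778 × 4.922 = 3830 N.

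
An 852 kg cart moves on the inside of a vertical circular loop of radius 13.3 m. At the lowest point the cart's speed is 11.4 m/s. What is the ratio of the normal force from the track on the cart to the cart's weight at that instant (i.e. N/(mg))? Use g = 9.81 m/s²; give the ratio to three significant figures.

2.00

At the bottom, N − mg = mv²/r, so N = m(v²/r + g) and N/(mg) = v²/(rg) + 1 = (11.4)²/(13.3 × 9.81) + 1 = 0.9961 + 1 = 1.996.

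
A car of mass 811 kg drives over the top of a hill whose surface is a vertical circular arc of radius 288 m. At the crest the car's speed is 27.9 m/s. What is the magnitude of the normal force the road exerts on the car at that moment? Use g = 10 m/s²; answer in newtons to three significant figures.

At the crest the centripetal acceleration points downward (toward the centre of the arc), so mg − N = mv²/r.
N = m(g − v²/r) = 811 × (10.0 − (27.9)²/288) = 811 × (10.0 − 2.703) = 811 × 7.297 = 5918 N.

5920 N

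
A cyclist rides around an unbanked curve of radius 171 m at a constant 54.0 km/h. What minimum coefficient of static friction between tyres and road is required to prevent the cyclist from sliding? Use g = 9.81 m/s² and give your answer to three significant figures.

0.134

v = 54.0/3.6 = 15.00 m/s.
Friction provides the centripetal force: μ_s m g = m v²/r, so μ_s = v²/(g r) = (15.00)²/(9.81 × 171) = 225.0/1678 = 0.1341.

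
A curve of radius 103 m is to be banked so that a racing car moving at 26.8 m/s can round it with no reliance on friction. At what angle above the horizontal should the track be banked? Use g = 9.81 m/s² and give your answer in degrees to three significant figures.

35.4°

For a frictionless banked turn: horizontally N sinθ = mv²/r and vertically N cosθ = mg.
Dividing: tanθ = v²/(r g) = (26.8)²/(103 × 9.81) = 718.2/1010 = 0.7108.
θ = arctan(0.7108) = 35.41°.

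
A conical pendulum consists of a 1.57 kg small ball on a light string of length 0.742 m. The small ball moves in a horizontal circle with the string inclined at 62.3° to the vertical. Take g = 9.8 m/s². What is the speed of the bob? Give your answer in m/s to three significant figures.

The radius of the circle is r = L sinθ = 0.742 × sin 62.3° = 0.6570 m.
Horizontally T sinθ = mv²/r and vertically T cosθ = mg, so tanθ = v²/(rg).
v = √(r g tanθ) = √(0.6570 × 9.8 × 1.905) = √12.26 = 3.502 m/s.

3.50 m/s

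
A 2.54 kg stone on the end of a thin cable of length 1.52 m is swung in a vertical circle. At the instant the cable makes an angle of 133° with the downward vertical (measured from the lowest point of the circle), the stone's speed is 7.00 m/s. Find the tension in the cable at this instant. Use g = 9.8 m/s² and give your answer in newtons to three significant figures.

64.9 N

Take the radial direction toward the centre of the circle as positive. The component of the weight along the string toward the centre is −mg cos φ (φ measured from the bottom), so Newton's second law along the string gives T − mg cos φ = m v²/r.
cos 133° = -0.6820, so T = m(v²/r + g cos φ) = 2.54 × ((7.00)²/1.52 + 9.8 × -0.6820) = 2.54 × (32.24 + (-6.684)) = 2.54 × 25.55 = 64.91 N.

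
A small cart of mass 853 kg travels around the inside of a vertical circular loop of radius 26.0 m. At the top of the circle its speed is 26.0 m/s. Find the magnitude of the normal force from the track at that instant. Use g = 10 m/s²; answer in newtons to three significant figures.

13600 N

At the top, both N and the weight mg point inward (toward the centre), so N + mg = mv²/r.
N = m(v²/r − g) = 853 × ((26.0)²/26.0 − 10.0) = 853 × (26.00 − 10.0) = 853 × 16.00 = 13650 N.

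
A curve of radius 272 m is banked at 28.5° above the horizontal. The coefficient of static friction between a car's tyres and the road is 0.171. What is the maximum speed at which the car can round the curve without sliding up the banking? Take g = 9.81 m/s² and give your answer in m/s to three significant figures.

45.8 m/s

At the maximum speed, friction acts down the slope at its limiting value f = μN. Radially (horizontal, toward centre): N sinθ + μN cosθ = mv²/r. Vertically: N cosθ − μN sinθ = mg.
Dividing: v² = r g (sinθ + μcosθ)/(cosθ − μsinθ).
sinθ + μcosθ = 0.4772 + 0.171×0.8788 = 0.6274; cosθ − μsinθ = 0.8788 − 0.171×0.4772 = 0.7972.
v² = 272 × 9.81 × 0.6274/0.7972 = 2100 m²/s², so v = 45.83 m/s.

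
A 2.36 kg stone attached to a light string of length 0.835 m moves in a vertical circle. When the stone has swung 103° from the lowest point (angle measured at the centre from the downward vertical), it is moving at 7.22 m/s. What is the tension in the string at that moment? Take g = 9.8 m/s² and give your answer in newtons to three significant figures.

Take the radial direction toward the centre of the circle as positive. The component of the weight along the string toward the centre is −mg cos φ (φ measured from the bottom), so Newton's second law along the string gives T − mg cos φ = m v²/r.
cos 103° = -0.2250, so T = m(v²/r + g cos φ) = 2.36 × ((7.22)²/0.835 + 9.8 × -0.2250) = 2.36 × (62.43 + (-2.205)) = 2.36 × 60.22 = 142.1 N.

142 N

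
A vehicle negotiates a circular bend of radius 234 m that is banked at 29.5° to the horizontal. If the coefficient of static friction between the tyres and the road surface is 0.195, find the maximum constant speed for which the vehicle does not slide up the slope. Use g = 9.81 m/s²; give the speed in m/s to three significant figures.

At the maximum speed, friction acts down the slope at its limiting value f = μN. Radially (horizontal, toward centre): N sinθ + μN cosθ = mv²/r. Vertically: N cosθ − μN sinθ = mg.
Dividing: v² = r g (sinθ + μcosθ)/(cosθ − μsinθ).
sinθ + μcosθ = 0.4924 + 0.195×0.8704 = 0.6621; cosθ − μsinθ = 0.8704 − 0.195×0.4924 = 0.7743.
v² = 234 × 9.81 × 0.6621/0.7743 = 1963 m²/s², so v = 44.31 m/s.

44.3 m/s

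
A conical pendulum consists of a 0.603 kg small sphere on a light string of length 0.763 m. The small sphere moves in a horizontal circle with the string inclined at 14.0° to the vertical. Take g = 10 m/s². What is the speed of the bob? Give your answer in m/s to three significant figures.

The radius of the circle is r = L sinθ = 0.763 × sin 14.0° = 0.1846 m.
Horizontally T sinθ = mv²/r and vertically T cosθ = mg, so tanθ = v²/(rg).
v = √(r g tanθ) = √(0.1846 × 10.0 × 0.2493) = √0.4602 = 0.6784 m/s.

0.678 m/s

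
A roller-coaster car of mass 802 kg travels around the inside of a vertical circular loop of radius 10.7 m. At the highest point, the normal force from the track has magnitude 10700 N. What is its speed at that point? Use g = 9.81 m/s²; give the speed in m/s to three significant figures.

At the top, N + mg = mv²/r, so v = √(r(N/m + g)) = √(10.7 × (10700/802 + 9.81)) = √(10.7 × 23.15) = √247.7 = 15.74 m/s.

15.7 m/s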